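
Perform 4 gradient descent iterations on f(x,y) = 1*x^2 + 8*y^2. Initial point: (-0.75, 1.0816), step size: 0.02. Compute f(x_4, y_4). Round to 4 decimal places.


Gradient descent on f(x,y) = 1*x^2 + 8*y^2.
Starting point: (-0.75, 1.0816), alpha = 0.02
Step 1: grad_x = 2*1*-0.75 = -1.5, grad_y = 2*8*1.0816 = 17.3056
  x_1 = -0.75 - 0.02*-1.5 = -0.72
  y_1 = 1.0816 - 0.02*17.3056 = 0.7355
Step 2: grad_x = 2*1*-0.72 = -1.44, grad_y = 2*8*0.7355 = 11.7678
  x_2 = -0.72 - 0.02*-1.44 = -0.6912
  y_2 = 0.7355 - 0.02*11.7678 = 0.5001
Step 3: grad_x = 2*1*-0.6912 = -1.3824, grad_y = 2*8*0.5001 = 8.0021
  x_3 = -0.6912 - 0.02*-1.3824 = -0.6636
  y_3 = 0.5001 - 0.02*8.0021 = 0.3401
Step 4: grad_x = 2*1*-0.6636 = -1.3271, grad_y = 2*8*0.3401 = 5.4414
  x_4 = -0.6636 - 0.02*-1.3271 = -0.637
  y_4 = 0.3401 - 0.02*5.4414 = 0.2313
f(-0.637, 0.2313) = 1*(-0.637)^2 + 8*0.2313^2 = 0.8336


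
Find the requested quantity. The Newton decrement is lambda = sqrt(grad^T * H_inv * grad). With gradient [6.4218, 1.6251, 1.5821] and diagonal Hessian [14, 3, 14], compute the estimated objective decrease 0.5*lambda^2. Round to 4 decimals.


Step 1: H is diagonal, so H^(-1) * g = [0.4587, 0.5417, 0.113].
Step 2: g^T H^(-1) g = sum_i g_i^2 / H_ii
  = (6.4218)^2/14 + (1.6251)^2/3 + (1.5821)^2/14
  = 2.9457 + 0.8803 + 0.1788 = 4.0048
Step 3: Objective decrease = 0.5 * g^T H^(-1) g = 2.0024


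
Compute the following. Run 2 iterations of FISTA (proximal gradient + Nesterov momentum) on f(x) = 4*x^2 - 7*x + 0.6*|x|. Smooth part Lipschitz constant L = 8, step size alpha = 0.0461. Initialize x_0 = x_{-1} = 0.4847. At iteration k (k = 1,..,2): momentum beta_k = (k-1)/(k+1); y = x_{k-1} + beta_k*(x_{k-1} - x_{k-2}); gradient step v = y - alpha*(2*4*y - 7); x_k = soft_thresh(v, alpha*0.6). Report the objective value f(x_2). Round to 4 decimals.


FISTA on f(x) = 4*x^2 - 7*x + 0.6*|x|
L = 8, alpha = 0.0461
Iteration 1: beta = 0.0, y = 0.4847 + 0.0*(0.4847 - 0.4847) = 0.4847
  grad(y) = -3.1224, v = y - alpha*grad = 0.6286
  prox(v) = soft_thresh(0.6286, 0.0277) = 0.601
Iteration 2: beta = 0.3333, y = 0.601 + 0.3333*(0.601 - 0.4847) = 0.6397
  grad(y) = -1.8821, v = y - alpha*grad = 0.7265
  prox(v) = soft_thresh(0.7265, 0.0277) = 0.6988
f(x_2) = 4*0.6988^2 - 7*0.6988 + 0.6*|0.6988| = -2.5191


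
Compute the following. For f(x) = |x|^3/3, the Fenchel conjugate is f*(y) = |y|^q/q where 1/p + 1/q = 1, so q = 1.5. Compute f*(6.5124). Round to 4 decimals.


The conjugate exponent q satisfies 1/p + 1/q = 1.
p = 3, so q = 3/(3 - 1) = 1.5
|y|^q = 6.5124^1.5 = 16.6193
f*(6.5124) = 16.6193 / 1.5 = 11.0795


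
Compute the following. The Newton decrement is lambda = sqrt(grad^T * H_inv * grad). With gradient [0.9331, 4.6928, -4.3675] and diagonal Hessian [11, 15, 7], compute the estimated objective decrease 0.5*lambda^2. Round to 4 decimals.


Step 1: H is diagonal, so H^(-1) * g = [0.0848, 0.3129, -0.6239].
Step 2: g^T H^(-1) g = sum_i g_i^2 / H_ii
  = (0.9331)^2/11 + (4.6928)^2/15 + (-4.3675)^2/7
  = 0.0792 + 1.4682 + 2.725 = 4.2723
Step 3: Objective decrease = 0.5 * g^T H^(-1) g = 2.1362


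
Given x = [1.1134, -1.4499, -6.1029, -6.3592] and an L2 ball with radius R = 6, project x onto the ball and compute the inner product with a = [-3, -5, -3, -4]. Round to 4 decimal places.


Step 1: Compute ||x|| (intermediates to 6 decimals).
||x|| = sqrt(1.1134^2 + (-1.4499)^2 + (-6.1029)^2 + (-6.3592)^2) = 9.001482
Step 2: Project.
Since ||x|| > R, scale = R/||x|| = 6/9.001482 = 0.666557, proj(x) = scale * x
proj(x) = [0.742145, -0.966441, -4.067931, -4.238769]
Step 3: Dot product.
a^T * proj(x) = -3*0.742145 - 5*(-0.966441) - 3*(-4.067931) - 4*(-4.238769) = 31.7646


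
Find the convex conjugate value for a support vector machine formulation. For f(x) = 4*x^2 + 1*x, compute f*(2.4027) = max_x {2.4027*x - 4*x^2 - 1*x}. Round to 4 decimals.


f*(y) = sup_x {y*x - a*x^2 - b*x} = sup_x {(y-b)*x - a*x^2}
FOC: (y - b) - 2a*x = 0 => x* = (y - b)/(2a)
x* = (2.4027 - 1)/(2*4) = 0.1753
f*(2.4027) = (y-b)^2/(4a) = (2.4027 - 1)^2/(4*4)
= 1.9676/16 = 0.123


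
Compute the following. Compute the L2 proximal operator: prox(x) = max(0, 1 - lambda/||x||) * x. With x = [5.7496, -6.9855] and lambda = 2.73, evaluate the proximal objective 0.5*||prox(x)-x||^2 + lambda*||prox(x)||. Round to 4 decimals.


Step 1: Compute ||x||.
||x|| = 9.0474
Step 2: Compute scaling factor.
scale = max(0, 1 - 2.73/9.0474) = 0.6983
Step 3: prox(x) = [4.0147, -4.8777]
||prox(x)|| = 6.3174
Step 4: Proximal objective.
0.5*||prox-x||^2 = 3.7265
lambda*||prox|| = 17.2465
Total = 20.9729


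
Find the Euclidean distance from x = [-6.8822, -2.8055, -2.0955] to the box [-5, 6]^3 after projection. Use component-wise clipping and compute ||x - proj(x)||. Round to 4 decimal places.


Project each component onto [-5, 6].
clip(-6.8822) = -5.0, clip(-2.8055) = -2.8055, clip(-2.0955) = -2.0955
Projection = [-5.0, -2.8055, -2.0955]
Squared diffs: [3.5427, 0.0, 0.0]
Distance = sqrt(3.5427) = 1.8822


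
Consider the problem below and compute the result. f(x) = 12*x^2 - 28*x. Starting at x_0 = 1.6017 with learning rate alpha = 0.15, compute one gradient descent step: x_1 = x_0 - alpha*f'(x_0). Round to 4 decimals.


We compute the gradient at x_0 and apply the update.
f'(x) = 24*x - 28
f'(1.6017) = 24*1.6017 - 28 = 10.4408
x_1 = 1.6017 - 0.15*10.4408 = 0.0356


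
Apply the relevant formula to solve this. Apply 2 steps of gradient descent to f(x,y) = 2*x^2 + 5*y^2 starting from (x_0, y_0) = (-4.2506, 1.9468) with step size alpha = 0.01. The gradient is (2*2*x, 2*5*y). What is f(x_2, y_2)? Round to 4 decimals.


Gradient descent on f(x,y) = 2*x^2 + 5*y^2.
Starting point: (-4.2506, 1.9468), alpha = 0.01
Step 1: grad_x = 2*2*-4.2506 = -17.0024, grad_y = 2*5*1.9468 = 19.468
  x_1 = -4.2506 - 0.01*-17.0024 = -4.0806
  y_1 = 1.9468 - 0.01*19.468 = 1.7521
Step 2: grad_x = 2*2*-4.0806 = -16.3223, grad_y = 2*5*1.7521 = 17.5212
  x_2 = -4.0806 - 0.01*-16.3223 = -3.9174
  y_2 = 1.7521 - 0.01*17.5212 = 1.5769
f(-3.9174, 1.5769) = 2*(-3.9174)^2 + 5*1.5769^2 = 43.1245


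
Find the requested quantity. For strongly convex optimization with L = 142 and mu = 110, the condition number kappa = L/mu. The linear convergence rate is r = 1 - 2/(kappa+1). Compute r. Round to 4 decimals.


Step 1: Compute the condition number.
kappa = L/mu = 142/110 = 1.2909
Step 2: Compute the convergence rate.
r = 1 - 2/(kappa + 1) = 1 - 2*mu/(L + mu) = (L - mu)/(L + mu) = 32/252 = 0.127


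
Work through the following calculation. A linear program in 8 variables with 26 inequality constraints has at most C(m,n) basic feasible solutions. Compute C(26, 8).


Each vertex corresponds to some choice of n active constraints out of m, so the number of vertices is at most C(m, n) = m! / (n!(m-n)!).
m = 26, n = 8
Numerator: 26 * 25 * 24 * 23 * 22 * 21 * 20 * 19
Denominator: 8! = 40320
C(26, 8) = 1562275


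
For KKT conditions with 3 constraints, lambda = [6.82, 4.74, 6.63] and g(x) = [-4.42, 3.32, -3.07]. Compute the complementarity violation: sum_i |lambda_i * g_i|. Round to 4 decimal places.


KKT complementary slackness check:
lambda_1 * g_1 = 6.82 * -4.42 = -30.1444
lambda_2 * g_2 = 4.74 * 3.32 = 15.7368
lambda_3 * g_3 = 6.63 * -3.07 = -20.3541
Total violation = 30.1444 + 15.7368 + 20.3541 = 66.2353


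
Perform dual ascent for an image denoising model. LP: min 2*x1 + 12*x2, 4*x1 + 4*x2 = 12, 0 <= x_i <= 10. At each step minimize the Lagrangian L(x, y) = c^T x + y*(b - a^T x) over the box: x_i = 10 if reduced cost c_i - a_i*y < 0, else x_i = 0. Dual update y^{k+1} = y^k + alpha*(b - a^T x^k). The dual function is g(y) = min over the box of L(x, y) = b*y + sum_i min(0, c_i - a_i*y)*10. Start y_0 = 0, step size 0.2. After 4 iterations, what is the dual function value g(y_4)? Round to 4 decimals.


Dual ascent for LP: min 2*x1 + 12*x2, 4*x1 + 4*x2 = 12, 0 <= x_i <= 10
Step 1: y^k = 0.0, reduced costs: (2.0, 12.0)
  x^k = (0.0, 0.0), subgradient = b - a^T x = 12.0
  y^{k+1} = 0.0 + 0.2*12.0 = 2.4
Step 2: y^k = 2.4, reduced costs: (-7.6, 2.4)
  x^k = (10.0, 0.0), subgradient = b - a^T x = -28.0
  y^{k+1} = 2.4 + 0.2*-28.0 = -3.2
Step 3: y^k = -3.2, reduced costs: (14.8, 24.8)
  x^k = (0.0, 0.0), subgradient = b - a^T x = 12.0
  y^{k+1} = -3.2 + 0.2*12.0 = -0.8
Step 4: y^k = -0.8, reduced costs: (5.2, 15.2)
  x^k = (0.0, 0.0), subgradient = b - a^T x = 12.0
  y^{k+1} = -0.8 + 0.2*12.0 = 1.6
Dual objective at y_4 = 1.6: reduced costs (-4.4, 5.6), box minimizer x = (10.0, 0.0)
g(y_4) = b*y + (c1 - a1*y)*x1 + (c2 - a2*y)*x2 = 12*1.6 + (-4.4)*10.0 + 5.6*0.0 = 19.2 - 44.0 + 0.0 = -24.8


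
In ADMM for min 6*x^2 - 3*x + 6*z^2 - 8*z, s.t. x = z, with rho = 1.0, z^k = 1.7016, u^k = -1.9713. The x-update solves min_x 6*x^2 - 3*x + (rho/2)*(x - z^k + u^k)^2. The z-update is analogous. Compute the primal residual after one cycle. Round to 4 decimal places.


ADMM iteration with rho = 1.0, z^k = 1.7016, u^k = -1.9713
Step 1: x-update.
Minimize 6*x^2 - 3*x + (1.0/2)*(x - 1.7016 - 1.9713)^2
FOC: (2*6 + 1.0)*x = 3 + 1.0*(1.7016 + 1.9713)
x^{k+1} = 0.5133
Step 2: z-update.
Minimize 6*z^2 - 8*z + (1.0/2)*(0.5133 - z - 1.9713)^2
FOC: (2*6 + 1.0)*z = 8 + 1.0*(0.5133 - 1.9713)
z^{k+1} = 0.5032
Step 3: u-update.
u^{k+1} = -1.9713 + 0.5133 - 0.5032 = -1.9612
Step 4: Primal residual = |0.5133 - 0.5032| = 0.0101


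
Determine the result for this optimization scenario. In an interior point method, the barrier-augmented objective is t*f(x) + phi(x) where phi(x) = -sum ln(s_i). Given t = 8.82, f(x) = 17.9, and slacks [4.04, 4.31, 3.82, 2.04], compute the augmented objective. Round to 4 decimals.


Step 1: Compute log-barrier.
ln values: [1.3962, 1.4609, 1.3403, 0.7129]
phi = -(1.3962 + 1.4609 + 1.3403 + 0.7129) = -4.9104
Step 2: Compute augmented objective.
t*f(x) = 8.82*17.9 = 157.878
Total = 157.878 - 4.9104 = 152.9676


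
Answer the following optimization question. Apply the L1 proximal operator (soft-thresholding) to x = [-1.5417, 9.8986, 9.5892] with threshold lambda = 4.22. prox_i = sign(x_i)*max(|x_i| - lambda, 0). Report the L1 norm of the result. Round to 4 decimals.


Soft-thresholding with lambda = 4.22:
prox(-1.5417) = sign(-1.5417)*max(|-1.5417| - 4.22, 0) = 0.0
prox(9.8986) = sign(9.8986)*max(|9.8986| - 4.22, 0) = 5.6786
prox(9.5892) = sign(9.5892)*max(|9.5892| - 4.22, 0) = 5.3692
prox(x) = [0.0, 5.6786, 5.3692]
||prox(x)||_1 = 0.0 + 5.6786 + 5.3692 = 11.0478


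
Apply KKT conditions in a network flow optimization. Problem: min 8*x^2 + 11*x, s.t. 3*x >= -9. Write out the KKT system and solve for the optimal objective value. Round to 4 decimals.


Step 1: Try lambda = 0 (constraint inactive).
Stationarity: 2*8*x + 11 = 0
x* = -11/(2*8) = -0.6875
Check constraint: 3*-0.6875 = -2.0625 >= -9 -- satisfied.
Step 2: Compute optimal value.
f(x*) = 8*(-0.6875)^2 + 11*(-0.6875) = -3.7813


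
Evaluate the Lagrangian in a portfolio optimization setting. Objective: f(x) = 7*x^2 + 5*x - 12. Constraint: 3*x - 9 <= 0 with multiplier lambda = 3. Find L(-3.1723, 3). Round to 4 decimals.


Step 1: Evaluate f(x).
f(-3.1723) = 7*(-3.1723)^2 + 5*(-3.1723) - 12 = 42.5829
Step 2: Evaluate g(x).
g(-3.1723) = 3*-3.1723 - 9 = -18.5169
Step 3: Compute Lagrangian.
L = 42.5829 + 3*-18.5169 = -12.9678


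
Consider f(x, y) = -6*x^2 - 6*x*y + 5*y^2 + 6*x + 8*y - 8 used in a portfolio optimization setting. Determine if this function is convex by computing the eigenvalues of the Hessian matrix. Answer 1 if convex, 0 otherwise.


The Hessian of f(x,y) = -6*x^2 - 6*x*y + 5*y^2 + 6*x + 8*y - 8 is:
H = [[-12, -6], [-6, 10]]
Trace = -12 + 10 = -2
Determinant = -12*10 - (-6)^2 = -156
Discriminant = (-2)^2 - 4*-156 = 628.0
Eigenvalues: lambda_1 = -13.53, lambda_2 = 11.53
The function is not convex.

0


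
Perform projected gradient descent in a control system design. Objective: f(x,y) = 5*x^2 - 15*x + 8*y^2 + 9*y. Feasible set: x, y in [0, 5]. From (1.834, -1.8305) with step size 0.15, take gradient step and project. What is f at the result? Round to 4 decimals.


Step 1: Compute gradient at (1.834, -1.8305).
grad_x = 2*5*1.834 - 15 = 3.34
grad_y = 2*8*-1.8305 + 9 = -20.288
Step 2: Gradient step.
x_raw = 1.834 - 0.15*3.34 = 1.333
y_raw = -1.8305 - 0.15*-20.288 = 1.2127
Step 3: Project onto [0, 5].
x_proj = clip(1.333) = 1.333
y_proj = clip(1.2127) = 1.2127
Step 4: Evaluate f.
f(1.333, 1.2127) = 11.5689


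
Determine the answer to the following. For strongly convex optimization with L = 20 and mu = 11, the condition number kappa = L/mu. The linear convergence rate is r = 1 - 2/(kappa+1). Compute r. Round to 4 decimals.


Step 1: Compute the condition number.
kappa = L/mu = 20/11 = 1.8182
Step 2: Compute the convergence rate.
r = 1 - 2/(kappa + 1) = 1 - 2*mu/(L + mu) = (L - mu)/(L + mu) = 9/31 = 0.2903


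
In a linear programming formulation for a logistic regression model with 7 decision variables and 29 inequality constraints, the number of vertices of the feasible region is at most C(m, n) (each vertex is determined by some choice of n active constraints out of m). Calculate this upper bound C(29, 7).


Each vertex corresponds to some choice of n active constraints out of m, so the number of vertices is at most C(m, n) = m! / (n!(m-n)!).
m = 29, n = 7
Numerator: 29 * 28 * 27 * 26 * 25 * 24 * 23
Denominator: 7! = 5040
C(29, 7) = 1560780


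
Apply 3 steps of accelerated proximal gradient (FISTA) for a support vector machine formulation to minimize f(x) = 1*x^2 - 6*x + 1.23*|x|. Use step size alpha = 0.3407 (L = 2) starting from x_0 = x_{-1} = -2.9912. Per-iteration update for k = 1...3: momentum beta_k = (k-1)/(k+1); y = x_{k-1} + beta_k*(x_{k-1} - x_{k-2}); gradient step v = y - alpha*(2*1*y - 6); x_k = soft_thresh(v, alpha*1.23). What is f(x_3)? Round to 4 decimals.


FISTA on f(x) = 1*x^2 - 6*x + 1.23*|x|
L = 2, alpha = 0.3407
Iteration 1: beta = 0.0, y = -2.9912 + 0.0*(-2.9912 + 2.9912) = -2.9912
  grad(y) = -11.9824, v = y - alpha*grad = 1.0912
  prox(v) = soft_thresh(1.0912, 0.4191) = 0.6721
Iteration 2: beta = 0.3333, y = 0.6721 + 0.3333*(0.6721 + 2.9912) = 1.8933
  grad(y) = -2.2135, v = y - alpha*grad = 2.6474
  prox(v) = soft_thresh(2.6474, 0.4191) = 2.2283
Iteration 3: beta = 0.5, y = 2.2283 + 0.5*(2.2283 - 0.6721) = 3.0064
  grad(y) = 0.0128, v = y - alpha*grad = 3.002
  prox(v) = soft_thresh(3.002, 0.4191) = 2.583
f(x_3) = 1*2.583^2 - 6*2.583 + 1.23*|2.583| = -5.649


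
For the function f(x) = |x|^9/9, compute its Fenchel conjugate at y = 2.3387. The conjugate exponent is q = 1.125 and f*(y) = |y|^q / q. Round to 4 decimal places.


The conjugate exponent q satisfies 1/p + 1/q = 1.
p = 9, so q = 9/(9 - 1) = 1.125
|y|^q = 2.3387^1.125 = 2.6007
f*(2.3387) = 2.6007 / 1.125 = 2.3118


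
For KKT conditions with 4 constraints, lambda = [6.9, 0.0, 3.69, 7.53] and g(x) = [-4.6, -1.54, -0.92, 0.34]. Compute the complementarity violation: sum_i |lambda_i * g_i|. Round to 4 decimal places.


KKT complementary slackness check:
lambda_1 * g_1 = 6.9 * -4.6 = -31.74
lambda_2 * g_2 = 0.0 * -1.54 = -0.0
lambda_3 * g_3 = 3.69 * -0.92 = -3.3948
lambda_4 * g_4 = 7.53 * 0.34 = 2.5602
Total violation = 31.74 + 0.0 + 3.3948 + 2.5602 = 37.695


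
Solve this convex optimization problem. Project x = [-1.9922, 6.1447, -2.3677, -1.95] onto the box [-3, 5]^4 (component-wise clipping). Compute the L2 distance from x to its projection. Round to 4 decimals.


Project each component onto [-3, 5].
clip(-1.9922) = -1.9922, clip(6.1447) = 5.0, clip(-2.3677) = -2.3677, clip(-1.95) = -1.95
Projection = [-1.9922, 5.0, -2.3677, -1.95]
Squared diffs: [0.0, 1.3103, 0.0, 0.0]
Distance = sqrt(1.3103) = 1.1447


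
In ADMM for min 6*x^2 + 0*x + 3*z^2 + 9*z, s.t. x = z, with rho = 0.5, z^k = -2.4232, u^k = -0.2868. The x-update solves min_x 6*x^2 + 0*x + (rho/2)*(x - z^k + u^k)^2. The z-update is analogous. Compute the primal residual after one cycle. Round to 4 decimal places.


ADMM iteration with rho = 0.5, z^k = -2.4232, u^k = -0.2868
Step 1: x-update.
Minimize 6*x^2 + 0*x + (0.5/2)*(x + 2.4232 - 0.2868)^2
FOC: (2*6 + 0.5)*x = 0 + 0.5*(-2.4232 + 0.2868)
x^{k+1} = -0.0855
Step 2: z-update.
Minimize 3*z^2 + 9*z + (0.5/2)*(-0.0855 - z - 0.2868)^2
FOC: (2*3 + 0.5)*z = -9 + 0.5*(-0.0855 - 0.2868)
z^{k+1} = -1.4133
Step 3: u-update.
u^{k+1} = -0.2868 - 0.0855 + 1.4133 = 1.041
Step 4: Primal residual = |-0.0855 + 1.4133| = 1.3278


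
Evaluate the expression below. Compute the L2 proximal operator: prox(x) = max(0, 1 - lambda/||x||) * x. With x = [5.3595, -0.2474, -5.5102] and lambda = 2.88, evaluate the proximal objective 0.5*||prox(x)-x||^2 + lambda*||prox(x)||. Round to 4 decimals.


Step 1: Compute ||x||.
||x|| = 7.6908
Step 2: Compute scaling factor.
scale = max(0, 1 - 2.88/7.6908) = 0.6255
Step 3: prox(x) = [3.3525, -0.1548, -3.4468]
||prox(x)|| = 4.8108
Step 4: Proximal objective.
0.5*||prox-x||^2 = 4.1472
lambda*||prox|| = 13.8551
Total = 18.0022


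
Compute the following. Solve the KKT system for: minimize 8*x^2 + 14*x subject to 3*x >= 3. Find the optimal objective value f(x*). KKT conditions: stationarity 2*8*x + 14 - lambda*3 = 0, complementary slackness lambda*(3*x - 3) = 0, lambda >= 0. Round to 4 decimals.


Step 1: Try lambda = 0 (constraint inactive).
x_unc = -14/(2*8) = -0.875
Check: 3*-0.875 = -2.625 < 3 -- violated!
Step 2: Constraint must be active: 3*x = 3
x* = 3/3 = 1.0
lambda = (2*8*1.0 + 14)/3 = 10.0
Step 3: Compute optimal value.
f(x*) = 8*1.0^2 + 14*1.0 = 22.0


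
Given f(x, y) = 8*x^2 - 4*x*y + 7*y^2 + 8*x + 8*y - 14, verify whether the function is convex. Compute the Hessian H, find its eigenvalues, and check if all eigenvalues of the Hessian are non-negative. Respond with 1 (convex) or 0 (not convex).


The Hessian of f(x,y) = 8*x^2 - 4*x*y + 7*y^2 + 8*x + 8*y - 14 is:
H = [[16, -4], [-4, 14]]
Trace = 16 + 14 = 30
Determinant = 16*14 - (-4)^2 = 208
Discriminant = (30)^2 - 4*208 = 68.0
Eigenvalues: lambda_1 = 10.8769, lambda_2 = 19.1231
The function is convex.

1


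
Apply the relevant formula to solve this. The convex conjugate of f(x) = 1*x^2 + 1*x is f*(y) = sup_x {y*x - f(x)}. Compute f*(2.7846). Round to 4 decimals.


f*(y) = sup_x {y*x - a*x^2 - b*x} = sup_x {(y-b)*x - a*x^2}
FOC: (y - b) - 2a*x = 0 => x* = (y - b)/(2a)
x* = (2.7846 - 1)/(2*1) = 0.8923
f*(2.7846) = (y-b)^2/(4a) = (2.7846 - 1)^2/(4*1)
= 3.1848/4 = 0.7962


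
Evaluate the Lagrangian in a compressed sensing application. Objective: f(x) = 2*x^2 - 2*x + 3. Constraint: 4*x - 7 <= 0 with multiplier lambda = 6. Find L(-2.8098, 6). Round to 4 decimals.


Step 1: Evaluate f(x).
f(-2.8098) = 2*(-2.8098)^2 - 2*(-2.8098) + 3 = 24.4096
Step 2: Evaluate g(x).
g(-2.8098) = 4*-2.8098 - 7 = -18.2392
Step 3: Compute Lagrangian.
L = 24.4096 + 6*-18.2392 = -85.0256


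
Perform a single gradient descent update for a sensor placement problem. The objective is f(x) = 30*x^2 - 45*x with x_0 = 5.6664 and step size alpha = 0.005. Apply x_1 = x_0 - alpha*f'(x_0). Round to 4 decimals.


We compute the gradient at x_0 and apply the update.
f'(x) = 60*x - 45
f'(5.6664) = 60*5.6664 - 45 = 294.984
x_1 = 5.6664 - 0.005*294.984 = 4.1915


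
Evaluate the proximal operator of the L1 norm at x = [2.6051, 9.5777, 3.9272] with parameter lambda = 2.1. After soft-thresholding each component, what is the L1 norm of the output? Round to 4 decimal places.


Soft-thresholding with lambda = 2.1:
prox(2.6051) = sign(2.6051)*max(|2.6051| - 2.1, 0) = 0.5051
prox(9.5777) = sign(9.5777)*max(|9.5777| - 2.1, 0) = 7.4777
prox(3.9272) = sign(3.9272)*max(|3.9272| - 2.1, 0) = 1.8272
prox(x) = [0.5051, 7.4777, 1.8272]
||prox(x)||_1 = 0.5051 + 7.4777 + 1.8272 = 9.81


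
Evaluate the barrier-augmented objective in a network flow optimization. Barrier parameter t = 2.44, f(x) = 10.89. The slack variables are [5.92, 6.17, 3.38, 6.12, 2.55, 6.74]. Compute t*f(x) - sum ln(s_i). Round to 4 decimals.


Step 1: Compute log-barrier.
ln values: [1.7783, 1.8197, 1.2179, 1.8116, 0.9361, 1.9081]
phi = -(1.7783 + 1.8197 + 1.2179 + 1.8116 + 0.9361 + 1.9081) = -9.4716
Step 2: Compute augmented objective.
t*f(x) = 2.44*10.89 = 26.5716
Total = 26.5716 - 9.4716 = 17.1


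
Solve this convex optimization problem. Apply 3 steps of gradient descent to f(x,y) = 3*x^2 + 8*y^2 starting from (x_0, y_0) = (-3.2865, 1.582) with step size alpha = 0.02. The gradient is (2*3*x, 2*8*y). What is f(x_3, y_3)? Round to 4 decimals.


Gradient descent on f(x,y) = 3*x^2 + 8*y^2.
Starting point: (-3.2865, 1.582), alpha = 0.02
Step 1: grad_x = 2*3*-3.2865 = -19.719, grad_y = 2*8*1.582 = 25.312
  x_1 = -3.2865 - 0.02*-19.719 = -2.8921
  y_1 = 1.582 - 0.02*25.312 = 1.0758
Step 2: grad_x = 2*3*-2.8921 = -17.3527, grad_y = 2*8*1.0758 = 17.2122
  x_2 = -2.8921 - 0.02*-17.3527 = -2.5451
  y_2 = 1.0758 - 0.02*17.2122 = 0.7315
Step 3: grad_x = 2*3*-2.5451 = -15.2704, grad_y = 2*8*0.7315 = 11.7043
  x_3 = -2.5451 - 0.02*-15.2704 = -2.2397
  y_3 = 0.7315 - 0.02*11.7043 = 0.4974
f(-2.2397, 0.4974) = 3*(-2.2397)^2 + 8*0.4974^2 = 17.0277


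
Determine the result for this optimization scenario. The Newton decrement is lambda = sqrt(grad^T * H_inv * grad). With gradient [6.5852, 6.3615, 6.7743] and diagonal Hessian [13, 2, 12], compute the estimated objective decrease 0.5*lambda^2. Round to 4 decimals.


Step 1: H is diagonal, so H^(-1) * g = [0.5066, 3.1808, 0.5645].
Step 2: g^T H^(-1) g = sum_i g_i^2 / H_ii
  = (6.5852)^2/13 + (6.3615)^2/2 + (6.7743)^2/12
  = 3.3358 + 20.2343 + 3.8243 = 27.3944
Step 3: Objective decrease = 0.5 * g^T H^(-1) g = 13.6972


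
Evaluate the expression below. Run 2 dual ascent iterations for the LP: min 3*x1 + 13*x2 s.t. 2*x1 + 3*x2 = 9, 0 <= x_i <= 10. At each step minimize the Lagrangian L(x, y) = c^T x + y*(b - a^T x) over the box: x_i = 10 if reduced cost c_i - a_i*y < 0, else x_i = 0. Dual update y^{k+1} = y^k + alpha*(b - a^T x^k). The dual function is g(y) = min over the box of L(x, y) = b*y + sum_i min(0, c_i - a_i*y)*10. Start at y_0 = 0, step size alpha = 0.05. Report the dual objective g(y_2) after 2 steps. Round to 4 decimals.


Dual ascent for LP: min 3*x1 + 13*x2, 2*x1 + 3*x2 = 9, 0 <= x_i <= 10
Step 1: y^k = 0.0, reduced costs: (3.0, 13.0)
  x^k = (0.0, 0.0), subgradient = b - a^T x = 9.0
  y^{k+1} = 0.0 + 0.05*9.0 = 0.45
Step 2: y^k = 0.45, reduced costs: (2.1, 11.65)
  x^k = (0.0, 0.0), subgradient = b - a^T x = 9.0
  y^{k+1} = 0.45 + 0.05*9.0 = 0.9
Dual objective at y_2 = 0.9: reduced costs (1.2, 10.3), box minimizer x = (0.0, 0.0)
g(y_2) = b*y + (c1 - a1*y)*x1 + (c2 - a2*y)*x2 = 9*0.9 + 1.2*0.0 + 10.3*0.0 = 8.1 + 0.0 + 0.0 = 8.1


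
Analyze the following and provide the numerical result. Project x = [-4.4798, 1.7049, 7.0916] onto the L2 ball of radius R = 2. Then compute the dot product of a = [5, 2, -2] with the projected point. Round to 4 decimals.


Step 1: Compute ||x|| (intermediates to 6 decimals).
||x|| = sqrt((-4.4798)^2 + 1.7049^2 + 7.0916^2) = 8.559561
Step 2: Project.
Since ||x|| > R, scale = R/||x|| = 2/8.559561 = 0.233657, proj(x) = scale * x
proj(x) = [-1.046737, 0.398362, 1.657002]
Step 3: Dot product.
a^T * proj(x) = 5*(-1.046737) + 2*0.398362 - 2*1.657002 = -7.751


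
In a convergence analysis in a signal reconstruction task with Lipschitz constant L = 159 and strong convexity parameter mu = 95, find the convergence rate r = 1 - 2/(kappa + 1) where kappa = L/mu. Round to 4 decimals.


Step 1: Compute the condition number.
kappa = L/mu = 159/95 = 1.6737
Step 2: Compute the convergence rate.
r = 1 - 2/(kappa + 1) = 1 - 2*mu/(L + mu) = (L - mu)/(L + mu) = 64/254 = 0.252


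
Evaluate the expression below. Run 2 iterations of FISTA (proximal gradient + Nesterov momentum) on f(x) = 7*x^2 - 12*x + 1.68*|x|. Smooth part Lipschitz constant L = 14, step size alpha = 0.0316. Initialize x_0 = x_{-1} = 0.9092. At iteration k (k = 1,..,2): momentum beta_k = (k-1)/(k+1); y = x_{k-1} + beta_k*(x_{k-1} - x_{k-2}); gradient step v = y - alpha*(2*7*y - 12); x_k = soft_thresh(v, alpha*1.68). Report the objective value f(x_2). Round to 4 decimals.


FISTA on f(x) = 7*x^2 - 12*x + 1.68*|x|
L = 14, alpha = 0.0316
Iteration 1: beta = 0.0, y = 0.9092 + 0.0*(0.9092 - 0.9092) = 0.9092
  grad(y) = 0.7288, v = y - alpha*grad = 0.8862
  prox(v) = soft_thresh(0.8862, 0.0531) = 0.8331
Iteration 2: beta = 0.3333, y = 0.8331 + 0.3333*(0.8331 - 0.9092) = 0.8077
  grad(y) = -0.6921, v = y - alpha*grad = 0.8296
  prox(v) = soft_thresh(0.8296, 0.0531) = 0.7765
f(x_2) = 7*0.7765^2 - 12*0.7765 + 1.68*|0.7765| = -3.7928


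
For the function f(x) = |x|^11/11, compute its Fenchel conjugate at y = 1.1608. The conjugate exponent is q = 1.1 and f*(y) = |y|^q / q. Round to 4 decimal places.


The conjugate exponent q satisfies 1/p + 1/q = 1.
p = 11, so q = 11/(11 - 1) = 1.1
|y|^q = 1.1608^1.1 = 1.1782
f*(1.1608) = 1.1782 / 1.1 = 1.0711


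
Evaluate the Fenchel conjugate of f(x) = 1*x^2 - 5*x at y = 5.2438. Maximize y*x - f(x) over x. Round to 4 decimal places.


f*(y) = sup_x {y*x - a*x^2 - b*x} = sup_x {(y-b)*x - a*x^2}
FOC: (y - b) - 2a*x = 0 => x* = (y - b)/(2a)
x* = (5.2438 + 5)/(2*1) = 5.1219
f*(5.2438) = (y-b)^2/(4a) = (5.2438 + 5)^2/(4*1)
= 104.9354/4 = 26.2339


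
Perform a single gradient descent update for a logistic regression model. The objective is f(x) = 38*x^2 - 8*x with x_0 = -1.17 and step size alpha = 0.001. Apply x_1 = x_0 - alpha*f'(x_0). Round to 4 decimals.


We compute the gradient at x_0 and apply the update.
f'(x) = 76*x - 8
f'(-1.17) = 76*-1.17 - 8 = -96.92
x_1 = -1.17 - 0.001*-96.92 = -1.0731


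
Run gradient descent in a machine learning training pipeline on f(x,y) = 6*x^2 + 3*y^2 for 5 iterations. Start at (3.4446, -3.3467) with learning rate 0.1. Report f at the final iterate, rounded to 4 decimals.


Gradient descent on f(x,y) = 6*x^2 + 3*y^2.
Starting point: (3.4446, -3.3467), alpha = 0.1
Step 1: grad_x = 2*6*3.4446 = 41.3352, grad_y = 2*3*-3.3467 = -20.0802
  x_1 = 3.4446 - 0.1*41.3352 = -0.6889
  y_1 = -3.3467 - 0.1*-20.0802 = -1.3387
Step 2: grad_x = 2*6*-0.6889 = -8.267, grad_y = 2*3*-1.3387 = -8.0321
  x_2 = -0.6889 - 0.1*-8.267 = 0.1378
  y_2 = -1.3387 - 0.1*-8.0321 = -0.5355
Step 3: grad_x = 2*6*0.1378 = 1.6534, grad_y = 2*3*-0.5355 = -3.2128
  x_3 = 0.1378 - 0.1*1.6534 = -0.0276
  y_3 = -0.5355 - 0.1*-3.2128 = -0.2142
Step 4: grad_x = 2*6*-0.0276 = -0.3307, grad_y = 2*3*-0.2142 = -1.2851
  x_4 = -0.0276 - 0.1*-0.3307 = 0.0055
  y_4 = -0.2142 - 0.1*-1.2851 = -0.0857
Step 5: grad_x = 2*6*0.0055 = 0.0661, grad_y = 2*3*-0.0857 = -0.5141
  x_5 = 0.0055 - 0.1*0.0661 = -0.0011
  y_5 = -0.0857 - 0.1*-0.5141 = -0.0343
f(-0.0011, -0.0343) = 6*(-0.0011)^2 + 3*(-0.0343)^2 = 0.0035


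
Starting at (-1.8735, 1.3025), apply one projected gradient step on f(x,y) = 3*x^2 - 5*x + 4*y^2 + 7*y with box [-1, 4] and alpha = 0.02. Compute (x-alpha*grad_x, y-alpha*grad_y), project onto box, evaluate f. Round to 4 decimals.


Step 1: Compute gradient at (-1.8735, 1.3025).
grad_x = 2*3*-1.8735 - 5 = -16.241
grad_y = 2*4*1.3025 + 7 = 17.42
Step 2: Gradient step.
x_raw = -1.8735 - 0.02*-16.241 = -1.5487
y_raw = 1.3025 - 0.02*17.42 = 0.9541
Step 3: Project onto [-1, 4].
x_proj = clip(-1.5487) = -1.0
y_proj = clip(0.9541) = 0.9541
Step 4: Evaluate f.
f(-1.0, 0.9541) = 18.3199


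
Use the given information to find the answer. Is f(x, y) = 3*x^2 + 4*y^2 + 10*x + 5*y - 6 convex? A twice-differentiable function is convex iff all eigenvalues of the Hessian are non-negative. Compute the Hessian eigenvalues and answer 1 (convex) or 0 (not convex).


The Hessian of f(x,y) = 3*x^2 + 4*y^2 + 10*x + 5*y - 6 is:
H = [[6, 0], [0, 8]]
Trace = 6 + 8 = 14
Determinant = 6*8 - (0)^2 = 48
Discriminant = (14)^2 - 4*48 = 4.0
Eigenvalues: lambda_1 = 6.0, lambda_2 = 8.0
The function is convex.

1


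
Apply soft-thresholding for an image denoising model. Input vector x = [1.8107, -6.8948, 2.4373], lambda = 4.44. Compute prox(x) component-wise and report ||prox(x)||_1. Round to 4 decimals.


Soft-thresholding with lambda = 4.44:
prox(1.8107) = sign(1.8107)*max(|1.8107| - 4.44, 0) = 0.0
prox(-6.8948) = sign(-6.8948)*max(|-6.8948| - 4.44, 0) = -2.4548
prox(2.4373) = sign(2.4373)*max(|2.4373| - 4.44, 0) = 0.0
prox(x) = [0.0, -2.4548, 0.0]
||prox(x)||_1 = 0.0 + 2.4548 + 0.0 = 2.4548


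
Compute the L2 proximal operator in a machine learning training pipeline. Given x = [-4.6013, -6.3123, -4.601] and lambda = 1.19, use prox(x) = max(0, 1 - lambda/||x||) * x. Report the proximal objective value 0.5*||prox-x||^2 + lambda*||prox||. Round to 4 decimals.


Step 1: Compute ||x||.
||x|| = 9.0657
Step 2: Compute scaling factor.
scale = max(0, 1 - 1.19/9.0657) = 0.8687
Step 3: prox(x) = [-3.9973, -5.4837, -3.9971]
||prox(x)|| = 7.8757
Step 4: Proximal objective.
0.5*||prox-x||^2 = 0.7081
lambda*||prox|| = 9.3721
Total = 10.0801


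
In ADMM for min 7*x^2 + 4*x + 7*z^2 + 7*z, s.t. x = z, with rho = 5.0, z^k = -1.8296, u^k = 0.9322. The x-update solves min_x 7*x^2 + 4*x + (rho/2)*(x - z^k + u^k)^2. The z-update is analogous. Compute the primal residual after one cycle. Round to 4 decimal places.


ADMM iteration with rho = 5.0, z^k = -1.8296, u^k = 0.9322
Step 1: x-update.
Minimize 7*x^2 + 4*x + (5.0/2)*(x + 1.8296 + 0.9322)^2
FOC: (2*7 + 5.0)*x = -4 + 5.0*(-1.8296 - 0.9322)
x^{k+1} = -0.9373
Step 2: z-update.
Minimize 7*z^2 + 7*z + (5.0/2)*(-0.9373 - z + 0.9322)^2
FOC: (2*7 + 5.0)*z = -7 + 5.0*(-0.9373 + 0.9322)
z^{k+1} = -0.3698
Step 3: u-update.
u^{k+1} = 0.9322 - 0.9373 + 0.3698 = 0.3647
Step 4: Primal residual = |-0.9373 + 0.3698| = 0.5675


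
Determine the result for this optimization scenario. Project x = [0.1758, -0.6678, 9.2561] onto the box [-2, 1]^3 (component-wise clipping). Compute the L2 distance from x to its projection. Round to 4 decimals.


Project each component onto [-2, 1].
clip(0.1758) = 0.1758, clip(-0.6678) = -0.6678, clip(9.2561) = 1.0
Projection = [0.1758, -0.6678, 1.0]
Squared diffs: [0.0, 0.0, 68.1632]
Distance = sqrt(68.1632) = 8.2561


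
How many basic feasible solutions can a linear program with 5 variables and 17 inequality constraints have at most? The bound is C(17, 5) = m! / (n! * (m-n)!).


Each vertex corresponds to some choice of n active constraints out of m, so the number of vertices is at most C(m, n) = m! / (n!(m-n)!).
m = 17, n = 5
Numerator: 17 * 16 * 15 * 14 * 13
Denominator: 5! = 120
C(17, 5) = 6188


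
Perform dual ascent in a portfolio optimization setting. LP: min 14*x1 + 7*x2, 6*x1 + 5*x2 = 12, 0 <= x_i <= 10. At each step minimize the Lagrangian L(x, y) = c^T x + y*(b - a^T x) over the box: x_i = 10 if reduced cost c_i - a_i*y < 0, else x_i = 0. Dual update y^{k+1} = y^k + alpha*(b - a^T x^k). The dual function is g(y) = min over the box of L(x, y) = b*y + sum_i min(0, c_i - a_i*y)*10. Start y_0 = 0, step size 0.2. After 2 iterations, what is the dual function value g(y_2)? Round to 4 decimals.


Dual ascent for LP: min 14*x1 + 7*x2, 6*x1 + 5*x2 = 12, 0 <= x_i <= 10
Step 1: y^k = 0.0, reduced costs: (14.0, 7.0)
  x^k = (0.0, 0.0), subgradient = b - a^T x = 12.0
  y^{k+1} = 0.0 + 0.2*12.0 = 2.4
Step 2: y^k = 2.4, reduced costs: (-0.4, -5.0)
  x^k = (10.0, 10.0), subgradient = b - a^T x = -98.0
  y^{k+1} = 2.4 + 0.2*-98.0 = -17.2
Dual objective at y_2 = -17.2: reduced costs (117.2, 93.0), box minimizer x = (0.0, 0.0)
g(y_2) = b*y + (c1 - a1*y)*x1 + (c2 - a2*y)*x2 = 12*(-17.2) + 117.2*0.0 + 93.0*0.0 = -206.4 + 0.0 + 0.0 = -206.4


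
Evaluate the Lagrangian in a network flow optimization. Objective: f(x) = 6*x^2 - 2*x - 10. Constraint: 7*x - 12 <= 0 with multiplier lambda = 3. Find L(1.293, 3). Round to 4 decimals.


Step 1: Evaluate f(x).
f(1.293) = 6*1.293^2 - 2*1.293 - 10 = -2.5549
Step 2: Evaluate g(x).
g(1.293) = 7*1.293 - 12 = -2.949
Step 3: Compute Lagrangian.
L = -2.5549 + 3*-2.949 = -11.4019


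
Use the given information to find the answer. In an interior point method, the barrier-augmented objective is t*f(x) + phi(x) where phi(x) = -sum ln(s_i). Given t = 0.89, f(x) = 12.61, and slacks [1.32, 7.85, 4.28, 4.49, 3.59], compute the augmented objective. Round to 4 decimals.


Step 1: Compute log-barrier.
ln values: [0.2776, 2.0605, 1.454, 1.5019, 1.2782]
phi = -(0.2776 + 2.0605 + 1.454 + 1.5019 + 1.2782) = -6.5721
Step 2: Compute augmented objective.
t*f(x) = 0.89*12.61 = 11.2229
Total = 11.2229 - 6.5721 = 4.6508


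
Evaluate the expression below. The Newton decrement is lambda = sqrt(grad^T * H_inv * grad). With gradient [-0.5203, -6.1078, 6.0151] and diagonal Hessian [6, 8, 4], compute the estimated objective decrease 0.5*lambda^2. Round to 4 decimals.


Step 1: H is diagonal, so H^(-1) * g = [-0.0867, -0.7635, 1.5038].
Step 2: g^T H^(-1) g = sum_i g_i^2 / H_ii
  = (-0.5203)^2/6 + (-6.1078)^2/8 + (6.0151)^2/4
  = 0.0451 + 4.6632 + 9.0454 = 13.7536
Step 3: Objective decrease = 0.5 * g^T H^(-1) g = 6.8768


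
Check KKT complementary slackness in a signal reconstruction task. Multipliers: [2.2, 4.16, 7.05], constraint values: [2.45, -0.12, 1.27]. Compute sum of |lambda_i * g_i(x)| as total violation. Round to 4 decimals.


KKT complementary slackness check:
lambda_1 * g_1 = 2.2 * 2.45 = 5.39
lambda_2 * g_2 = 4.16 * -0.12 = -0.4992
lambda_3 * g_3 = 7.05 * 1.27 = 8.9535
Total violation = 5.39 + 0.4992 + 8.9535 = 14.8427


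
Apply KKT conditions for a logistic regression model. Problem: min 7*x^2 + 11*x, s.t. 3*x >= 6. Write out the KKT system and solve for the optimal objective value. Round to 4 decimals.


Step 1: Try lambda = 0 (constraint inactive).
x_unc = -11/(2*7) = -0.7857
Check: 3*-0.7857 = -2.3571 < 6 -- violated!
Step 2: Constraint must be active: 3*x = 6
x* = 6/3 = 2.0
lambda = (2*7*2.0 + 11)/3 = 13.0
Step 3: Compute optimal value.
f(x*) = 7*2.0^2 + 11*2.0 = 50.0


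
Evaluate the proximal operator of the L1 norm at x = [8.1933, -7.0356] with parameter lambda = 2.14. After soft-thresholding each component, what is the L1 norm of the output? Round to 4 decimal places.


Soft-thresholding with lambda = 2.14:
prox(8.1933) = sign(8.1933)*max(|8.1933| - 2.14, 0) = 6.0533
prox(-7.0356) = sign(-7.0356)*max(|-7.0356| - 2.14, 0) = -4.8956
prox(x) = [6.0533, -4.8956]
||prox(x)||_1 = 6.0533 + 4.8956 = 10.9489


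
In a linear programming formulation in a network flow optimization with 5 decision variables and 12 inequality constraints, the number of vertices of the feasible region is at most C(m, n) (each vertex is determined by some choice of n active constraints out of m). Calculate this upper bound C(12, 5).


Each vertex corresponds to some choice of n active constraints out of m, so the number of vertices is at most C(m, n) = m! / (n!(m-n)!).
m = 12, n = 5
Numerator: 12 * 11 * 10 * 9 * 8
Denominator: 5! = 120
C(12, 5) = 792


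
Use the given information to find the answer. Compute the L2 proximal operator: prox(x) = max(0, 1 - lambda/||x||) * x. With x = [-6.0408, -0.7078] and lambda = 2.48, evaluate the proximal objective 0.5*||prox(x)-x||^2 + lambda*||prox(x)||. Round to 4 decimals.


Step 1: Compute ||x||.
||x|| = 6.0821
Step 2: Compute scaling factor.
scale = max(0, 1 - 2.48/6.0821) = 0.5922
Step 3: prox(x) = [-3.5777, -0.4192]
||prox(x)|| = 3.6021
Step 4: Proximal objective.
0.5*||prox-x||^2 = 3.0752
lambda*||prox|| = 8.9332
Total = 12.0085


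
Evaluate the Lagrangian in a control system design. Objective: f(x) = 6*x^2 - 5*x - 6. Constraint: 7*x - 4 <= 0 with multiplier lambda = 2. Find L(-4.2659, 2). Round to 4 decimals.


Step 1: Evaluate f(x).
f(-4.2659) = 6*(-4.2659)^2 - 5*(-4.2659) - 6 = 124.5169
Step 2: Evaluate g(x).
g(-4.2659) = 7*-4.2659 - 4 = -33.8613
Step 3: Compute Lagrangian.
L = 124.5169 + 2*-33.8613 = 56.7943


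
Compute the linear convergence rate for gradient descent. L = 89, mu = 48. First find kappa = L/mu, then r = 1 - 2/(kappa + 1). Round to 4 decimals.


Step 1: Compute the condition number.
kappa = L/mu = 89/48 = 1.8542
Step 2: Compute the convergence rate.
r = 1 - 2/(kappa + 1) = 1 - 2*mu/(L + mu) = (L - mu)/(L + mu) = 41/137 = 0.2993


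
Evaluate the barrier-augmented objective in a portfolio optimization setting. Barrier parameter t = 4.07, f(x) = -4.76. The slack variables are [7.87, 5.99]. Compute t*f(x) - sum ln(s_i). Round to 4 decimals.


Step 1: Compute log-barrier.
ln values: [2.0631, 1.7901]
phi = -(2.0631 + 1.7901) = -3.8531
Step 2: Compute augmented objective.
t*f(x) = 4.07*-4.76 = -19.3732
Total = -19.3732 - 3.8531 = -23.2263


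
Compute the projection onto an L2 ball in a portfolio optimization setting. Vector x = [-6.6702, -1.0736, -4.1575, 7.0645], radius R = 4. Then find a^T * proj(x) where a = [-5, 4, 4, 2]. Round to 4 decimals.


Step 1: Compute ||x|| (intermediates to 6 decimals).
||x|| = sqrt((-6.6702)^2 + (-1.0736)^2 + (-4.1575)^2 + 7.0645^2) = 10.622436
Step 2: Project.
Since ||x|| > R, scale = R/||x|| = 4/10.622436 = 0.376561, proj(x) = scale * x
proj(x) = [-2.511737, -0.404276, -1.565552, 2.660215]
Step 3: Dot product.
a^T * proj(x) = -5*(-2.511737) + 4*(-0.404276) + 4*(-1.565552) + 2*2.660215 = 9.9998


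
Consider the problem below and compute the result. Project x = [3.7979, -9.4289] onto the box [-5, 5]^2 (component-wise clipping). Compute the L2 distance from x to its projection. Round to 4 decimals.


Project each component onto [-5, 5].
clip(3.7979) = 3.7979, clip(-9.4289) = -5.0
Projection = [3.7979, -5.0]
Squared diffs: [0.0, 19.6152]
Distance = sqrt(19.6152) = 4.4289


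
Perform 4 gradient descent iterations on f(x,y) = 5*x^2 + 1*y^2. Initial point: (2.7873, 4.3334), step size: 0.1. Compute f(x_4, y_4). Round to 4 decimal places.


Gradient descent on f(x,y) = 5*x^2 + 1*y^2.
Starting point: (2.7873, 4.3334), alpha = 0.1
Step 1: grad_x = 2*5*2.7873 = 27.873, grad_y = 2*1*4.3334 = 8.6668
  x_1 = 2.7873 - 0.1*27.873 = 0.0
  y_1 = 4.3334 - 0.1*8.6668 = 3.4667
Step 2: grad_x = 2*5*0.0 = 0.0, grad_y = 2*1*3.4667 = 6.9334
  x_2 = 0.0 - 0.1*0.0 = 0.0
  y_2 = 3.4667 - 0.1*6.9334 = 2.7734
Step 3: grad_x = 2*5*0.0 = 0.0, grad_y = 2*1*2.7734 = 5.5468
  x_3 = 0.0 - 0.1*0.0 = 0.0
  y_3 = 2.7734 - 0.1*5.5468 = 2.2187
Step 4: grad_x = 2*5*0.0 = 0.0, grad_y = 2*1*2.2187 = 4.4374
  x_4 = 0.0 - 0.1*0.0 = 0.0
  y_4 = 2.2187 - 0.1*4.4374 = 1.775
f(0.0, 1.775) = 5*0.0^2 + 1*1.775^2 = 3.1505


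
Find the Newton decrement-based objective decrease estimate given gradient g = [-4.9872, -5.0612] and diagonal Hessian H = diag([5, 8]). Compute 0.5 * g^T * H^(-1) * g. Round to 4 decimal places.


Step 1: H is diagonal, so H^(-1) * g = [-0.9974, -0.6327].
Step 2: g^T H^(-1) g = sum_i g_i^2 / H_ii
  = (-4.9872)^2/5 + (-5.0612)^2/8
  = 4.9744 + 3.202 = 8.1764
Step 3: Objective decrease = 0.5 * g^T H^(-1) g = 4.0882


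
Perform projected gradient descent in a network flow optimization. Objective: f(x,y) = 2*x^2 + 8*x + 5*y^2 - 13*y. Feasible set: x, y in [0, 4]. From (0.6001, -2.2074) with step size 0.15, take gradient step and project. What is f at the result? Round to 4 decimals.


Step 1: Compute gradient at (0.6001, -2.2074).
grad_x = 2*2*0.6001 + 8 = 10.4004
grad_y = 2*5*-2.2074 - 13 = -35.074
Step 2: Gradient step.
x_raw = 0.6001 - 0.15*10.4004 = -0.96
y_raw = -2.2074 - 0.15*-35.074 = 3.0537
Step 3: Project onto [0, 4].
x_proj = clip(-0.96) = 0.0
y_proj = clip(3.0537) = 3.0537
Step 4: Evaluate f.
f(0.0, 3.0537) = 6.9273


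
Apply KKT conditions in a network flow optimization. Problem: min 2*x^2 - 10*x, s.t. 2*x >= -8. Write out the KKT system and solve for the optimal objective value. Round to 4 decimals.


Step 1: Try lambda = 0 (constraint inactive).
Stationarity: 2*2*x - 10 = 0
x* = 10/(2*2) = 2.5
Check constraint: 2*2.5 = 5.0 >= -8 -- satisfied.
Step 2: Compute optimal value.
f(x*) = 2*2.5^2 - 10*2.5 = -12.5


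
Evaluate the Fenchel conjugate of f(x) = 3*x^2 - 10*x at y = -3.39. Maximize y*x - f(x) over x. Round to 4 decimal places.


f*(y) = sup_x {y*x - a*x^2 - b*x} = sup_x {(y-b)*x - a*x^2}
FOC: (y - b) - 2a*x = 0 => x* = (y - b)/(2a)
x* = (-3.39 + 10)/(2*3) = 1.1017
f*(-3.39) = (y-b)^2/(4a) = (-3.39 + 10)^2/(4*3)
= 43.6921/12 = 3.641


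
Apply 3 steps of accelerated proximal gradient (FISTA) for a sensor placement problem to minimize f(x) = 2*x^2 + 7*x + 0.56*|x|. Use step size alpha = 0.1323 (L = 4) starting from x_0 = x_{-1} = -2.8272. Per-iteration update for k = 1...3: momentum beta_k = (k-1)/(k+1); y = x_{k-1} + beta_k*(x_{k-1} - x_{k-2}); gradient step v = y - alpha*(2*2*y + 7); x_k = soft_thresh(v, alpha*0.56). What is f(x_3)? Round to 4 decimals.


FISTA on f(x) = 2*x^2 + 7*x + 0.56*|x|
L = 4, alpha = 0.1323
Iteration 1: beta = 0.0, y = -2.8272 + 0.0*(-2.8272 + 2.8272) = -2.8272
  grad(y) = -4.3088, v = y - alpha*grad = -2.2571
  prox(v) = soft_thresh(-2.2571, 0.0741) = -2.1831
Iteration 2: beta = 0.3333, y = -2.1831 + 0.3333*(-2.1831 + 2.8272) = -1.9683
  grad(y) = -0.8734, v = y - alpha*grad = -1.8528
  prox(v) = soft_thresh(-1.8528, 0.0741) = -1.7787
Iteration 3: beta = 0.5, y = -1.7787 + 0.5*(-1.7787 + 2.1831) = -1.5765
  grad(y) = 0.6939, v = y - alpha*grad = -1.6683
  prox(v) = soft_thresh(-1.6683, 0.0741) = -1.5942
f(x_3) = 2*(-1.5942)^2 + 7*(-1.5942) + 0.56*|-1.5942| = -5.1837
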